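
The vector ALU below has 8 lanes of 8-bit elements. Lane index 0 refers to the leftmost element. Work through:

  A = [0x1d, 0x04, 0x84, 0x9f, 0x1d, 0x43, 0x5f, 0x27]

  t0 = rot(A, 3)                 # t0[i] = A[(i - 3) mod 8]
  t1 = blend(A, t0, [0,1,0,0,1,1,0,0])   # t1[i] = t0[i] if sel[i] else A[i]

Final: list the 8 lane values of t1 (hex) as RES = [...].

  t0: 43 5f 27 1d 04 84 9f 1d
  t1: 1d 5f 84 9f 04 84 5f 27

RES = [ 0x1d  0x5f  0x84  0x9f  0x04  0x84  0x5f  0x27 ]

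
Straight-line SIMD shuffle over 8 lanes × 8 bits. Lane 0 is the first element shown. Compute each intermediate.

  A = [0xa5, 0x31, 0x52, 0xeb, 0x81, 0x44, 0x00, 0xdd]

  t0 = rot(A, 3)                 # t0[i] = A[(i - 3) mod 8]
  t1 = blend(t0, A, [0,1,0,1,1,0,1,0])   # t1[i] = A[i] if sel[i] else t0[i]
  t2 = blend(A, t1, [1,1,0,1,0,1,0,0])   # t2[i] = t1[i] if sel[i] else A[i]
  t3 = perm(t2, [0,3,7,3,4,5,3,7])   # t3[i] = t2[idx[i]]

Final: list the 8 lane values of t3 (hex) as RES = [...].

t0 = [0x44, 0x00, 0xdd, 0xa5, 0x31, 0x52, 0xeb, 0x81]
t1 = [0x44, 0x31, 0xdd, 0xeb, 0x81, 0x52, 0x00, 0x81]
t2 = [0x44, 0x31, 0x52, 0xeb, 0x81, 0x52, 0x00, 0xdd]
t3 = [0x44, 0xeb, 0xdd, 0xeb, 0x81, 0x52, 0xeb, 0xdd]

RES = [ 0x44  0xeb  0xdd  0xeb  0x81  0x52  0xeb  0xdd ]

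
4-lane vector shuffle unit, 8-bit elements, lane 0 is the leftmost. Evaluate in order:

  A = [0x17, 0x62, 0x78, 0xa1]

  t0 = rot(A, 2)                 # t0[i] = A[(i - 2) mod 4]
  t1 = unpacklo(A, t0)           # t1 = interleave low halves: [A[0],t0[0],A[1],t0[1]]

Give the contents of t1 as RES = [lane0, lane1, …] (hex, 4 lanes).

→ t0 |78|a1|17|62|
→ t1 |17|78|62|a1|

RES = [0x17, 0x78, 0x62, 0xa1]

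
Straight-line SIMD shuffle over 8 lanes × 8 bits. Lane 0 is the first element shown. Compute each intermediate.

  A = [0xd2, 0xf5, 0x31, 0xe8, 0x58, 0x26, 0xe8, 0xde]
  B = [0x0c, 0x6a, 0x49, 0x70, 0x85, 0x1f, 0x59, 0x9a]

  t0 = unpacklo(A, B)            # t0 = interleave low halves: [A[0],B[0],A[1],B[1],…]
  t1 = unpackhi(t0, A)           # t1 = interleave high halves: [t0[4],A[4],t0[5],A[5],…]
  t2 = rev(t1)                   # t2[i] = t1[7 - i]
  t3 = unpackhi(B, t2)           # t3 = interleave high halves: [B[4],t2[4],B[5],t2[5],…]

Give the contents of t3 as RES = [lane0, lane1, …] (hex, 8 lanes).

  t0: d2 0c f5 6a 31 49 e8 70
  t1: 31 58 49 26 e8 e8 70 de
  t2: de 70 e8 e8 26 49 58 31
  t3: 85 26 1f 49 59 58 9a 31

RES = [ 0x85  0x26  0x1f  0x49  0x59  0x58  0x9a  0x31 ]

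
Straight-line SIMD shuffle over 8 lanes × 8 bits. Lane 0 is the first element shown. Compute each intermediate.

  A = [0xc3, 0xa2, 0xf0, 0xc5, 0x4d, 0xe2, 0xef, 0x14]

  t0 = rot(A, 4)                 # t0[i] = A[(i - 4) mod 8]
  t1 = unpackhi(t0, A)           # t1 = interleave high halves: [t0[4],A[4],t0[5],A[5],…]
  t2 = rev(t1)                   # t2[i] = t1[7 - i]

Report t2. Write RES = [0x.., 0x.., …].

RES = [0x14, 0xc5, 0xef, 0xf0, 0xe2, 0xa2, 0x4d, 0xc3]

  t0: 4d e2 ef 14 c3 a2 f0 c5
  t1: c3 4d a2 e2 f0 ef c5 14
  t2: 14 c5 ef f0 e2 a2 4d c3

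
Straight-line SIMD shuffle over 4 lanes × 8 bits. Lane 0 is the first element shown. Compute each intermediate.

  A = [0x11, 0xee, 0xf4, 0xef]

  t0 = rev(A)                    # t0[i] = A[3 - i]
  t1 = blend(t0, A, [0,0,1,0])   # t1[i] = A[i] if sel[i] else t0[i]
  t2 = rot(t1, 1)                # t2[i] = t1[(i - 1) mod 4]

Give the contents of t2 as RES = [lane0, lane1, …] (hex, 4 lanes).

RES = [ 0x11  0xef  0xf4  0xf4 ]

  t0: ef f4 ee 11
  t1: ef f4 f4 11
  t2: 11 ef f4 f4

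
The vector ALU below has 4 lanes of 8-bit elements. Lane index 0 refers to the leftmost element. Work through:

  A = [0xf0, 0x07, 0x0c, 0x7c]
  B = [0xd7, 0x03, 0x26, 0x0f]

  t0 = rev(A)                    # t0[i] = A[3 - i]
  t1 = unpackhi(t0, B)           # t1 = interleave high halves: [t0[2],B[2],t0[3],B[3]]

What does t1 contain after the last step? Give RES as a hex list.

RES = [0x07, 0x26, 0xf0, 0x0f]

t0 = [0x7c, 0x0c, 0x07, 0xf0]
t1 = [0x07, 0x26, 0xf0, 0x0f]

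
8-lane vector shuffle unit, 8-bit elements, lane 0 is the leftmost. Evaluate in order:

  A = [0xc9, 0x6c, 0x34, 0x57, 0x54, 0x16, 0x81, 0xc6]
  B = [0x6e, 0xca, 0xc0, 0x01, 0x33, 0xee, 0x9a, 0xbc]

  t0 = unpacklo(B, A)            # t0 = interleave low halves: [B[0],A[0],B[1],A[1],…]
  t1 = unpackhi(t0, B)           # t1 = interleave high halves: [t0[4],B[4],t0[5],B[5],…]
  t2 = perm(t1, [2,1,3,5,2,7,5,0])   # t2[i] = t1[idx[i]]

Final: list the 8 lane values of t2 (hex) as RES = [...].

RES = [0x34, 0x33, 0xee, 0x9a, 0x34, 0xbc, 0x9a, 0xc0]

t0 = [0x6e, 0xc9, 0xca, 0x6c, 0xc0, 0x34, 0x01, 0x57]
t1 = [0xc0, 0x33, 0x34, 0xee, 0x01, 0x9a, 0x57, 0xbc]
t2 = [0x34, 0x33, 0xee, 0x9a, 0x34, 0xbc, 0x9a, 0xc0]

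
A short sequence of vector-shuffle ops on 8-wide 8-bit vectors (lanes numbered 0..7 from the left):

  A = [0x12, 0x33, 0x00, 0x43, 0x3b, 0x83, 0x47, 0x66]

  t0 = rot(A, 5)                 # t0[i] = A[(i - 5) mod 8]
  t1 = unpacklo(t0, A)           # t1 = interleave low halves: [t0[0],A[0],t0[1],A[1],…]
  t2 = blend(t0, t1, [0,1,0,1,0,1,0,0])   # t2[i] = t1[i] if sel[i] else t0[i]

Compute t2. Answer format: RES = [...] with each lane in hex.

→ t0 |43|3b|83|47|66|12|33|00|
→ t1 |43|12|3b|33|83|00|47|43|
→ t2 |43|12|83|33|66|00|33|00|

RES = [ 0x43  0x12  0x83  0x33  0x66  0x00  0x33  0x00 ]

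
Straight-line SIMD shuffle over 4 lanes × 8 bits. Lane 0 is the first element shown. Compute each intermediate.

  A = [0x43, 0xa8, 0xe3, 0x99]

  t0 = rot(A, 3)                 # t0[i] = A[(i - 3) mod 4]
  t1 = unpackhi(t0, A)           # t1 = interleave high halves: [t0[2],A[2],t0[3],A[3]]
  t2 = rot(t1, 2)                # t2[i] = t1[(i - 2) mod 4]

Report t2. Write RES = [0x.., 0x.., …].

RES = [0x43, 0x99, 0x99, 0xe3]

  t0: a8 e3 99 43
  t1: 99 e3 43 99
  t2: 43 99 99 e3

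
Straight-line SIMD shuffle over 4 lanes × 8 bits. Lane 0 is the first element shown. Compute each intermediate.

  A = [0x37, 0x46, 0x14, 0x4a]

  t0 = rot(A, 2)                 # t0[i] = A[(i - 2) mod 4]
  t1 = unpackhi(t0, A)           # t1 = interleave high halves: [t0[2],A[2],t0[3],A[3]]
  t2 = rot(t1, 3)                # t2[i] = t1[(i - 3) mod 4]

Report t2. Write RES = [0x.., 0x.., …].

RES = [ 0x14  0x46  0x4a  0x37 ]

t0 = [0x14, 0x4a, 0x37, 0x46]
t1 = [0x37, 0x14, 0x46, 0x4a]
t2 = [0x14, 0x46, 0x4a, 0x37]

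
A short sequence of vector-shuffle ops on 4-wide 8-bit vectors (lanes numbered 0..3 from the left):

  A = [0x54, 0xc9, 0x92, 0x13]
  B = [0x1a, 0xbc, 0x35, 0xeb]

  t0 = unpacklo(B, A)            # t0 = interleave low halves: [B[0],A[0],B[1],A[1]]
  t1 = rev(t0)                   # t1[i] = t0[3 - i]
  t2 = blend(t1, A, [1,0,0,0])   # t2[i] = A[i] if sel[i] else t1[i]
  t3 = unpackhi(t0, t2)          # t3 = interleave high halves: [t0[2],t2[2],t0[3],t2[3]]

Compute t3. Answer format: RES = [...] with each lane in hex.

t0 = [0x1a, 0x54, 0xbc, 0xc9]
t1 = [0xc9, 0xbc, 0x54, 0x1a]
t2 = [0x54, 0xbc, 0x54, 0x1a]
t3 = [0xbc, 0x54, 0xc9, 0x1a]

RES = [ 0xbc  0x54  0xc9  0x1a ]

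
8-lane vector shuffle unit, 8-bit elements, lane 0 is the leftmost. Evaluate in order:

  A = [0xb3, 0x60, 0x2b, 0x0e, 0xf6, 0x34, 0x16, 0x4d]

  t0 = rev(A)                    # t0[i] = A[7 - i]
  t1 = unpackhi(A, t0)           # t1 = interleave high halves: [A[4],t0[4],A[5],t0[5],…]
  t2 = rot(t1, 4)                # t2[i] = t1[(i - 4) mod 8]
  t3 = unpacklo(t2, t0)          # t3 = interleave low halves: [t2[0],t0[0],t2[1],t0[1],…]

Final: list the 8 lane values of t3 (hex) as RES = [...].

RES = [ 0x16  0x4d  0x60  0x16  0x4d  0x34  0xb3  0xf6 ]

t0 = [0x4d, 0x16, 0x34, 0xf6, 0x0e, 0x2b, 0x60, 0xb3]
t1 = [0xf6, 0x0e, 0x34, 0x2b, 0x16, 0x60, 0x4d, 0xb3]
t2 = [0x16, 0x60, 0x4d, 0xb3, 0xf6, 0x0e, 0x34, 0x2b]
t3 = [0x16, 0x4d, 0x60, 0x16, 0x4d, 0x34, 0xb3, 0xf6]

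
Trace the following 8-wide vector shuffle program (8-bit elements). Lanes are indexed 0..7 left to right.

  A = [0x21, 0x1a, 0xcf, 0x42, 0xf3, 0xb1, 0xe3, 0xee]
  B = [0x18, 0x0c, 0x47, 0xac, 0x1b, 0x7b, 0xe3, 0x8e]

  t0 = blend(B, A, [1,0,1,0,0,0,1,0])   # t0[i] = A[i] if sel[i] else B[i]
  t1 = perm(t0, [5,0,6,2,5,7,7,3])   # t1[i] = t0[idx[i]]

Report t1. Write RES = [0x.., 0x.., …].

RES = [0x7b, 0x21, 0xe3, 0xcf, 0x7b, 0x8e, 0x8e, 0xac]

t0 = [0x21, 0x0c, 0xcf, 0xac, 0x1b, 0x7b, 0xe3, 0x8e]
t1 = [0x7b, 0x21, 0xe3, 0xcf, 0x7b, 0x8e, 0x8e, 0xac]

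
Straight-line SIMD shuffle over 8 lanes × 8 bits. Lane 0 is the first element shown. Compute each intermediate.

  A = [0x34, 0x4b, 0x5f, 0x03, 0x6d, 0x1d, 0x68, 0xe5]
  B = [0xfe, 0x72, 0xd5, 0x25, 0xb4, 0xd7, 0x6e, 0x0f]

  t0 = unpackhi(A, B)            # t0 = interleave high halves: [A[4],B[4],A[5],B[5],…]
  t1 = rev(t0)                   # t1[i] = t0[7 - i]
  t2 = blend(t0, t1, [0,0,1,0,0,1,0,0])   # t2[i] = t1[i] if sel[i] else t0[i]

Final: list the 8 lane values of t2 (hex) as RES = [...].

RES = [ 0x6d  0xb4  0x6e  0xd7  0x68  0x1d  0xe5  0x0f ]

→ t0 |6d|b4|1d|d7|68|6e|e5|0f|
→ t1 |0f|e5|6e|68|d7|1d|b4|6d|
→ t2 |6d|b4|6e|d7|68|1d|e5|0f|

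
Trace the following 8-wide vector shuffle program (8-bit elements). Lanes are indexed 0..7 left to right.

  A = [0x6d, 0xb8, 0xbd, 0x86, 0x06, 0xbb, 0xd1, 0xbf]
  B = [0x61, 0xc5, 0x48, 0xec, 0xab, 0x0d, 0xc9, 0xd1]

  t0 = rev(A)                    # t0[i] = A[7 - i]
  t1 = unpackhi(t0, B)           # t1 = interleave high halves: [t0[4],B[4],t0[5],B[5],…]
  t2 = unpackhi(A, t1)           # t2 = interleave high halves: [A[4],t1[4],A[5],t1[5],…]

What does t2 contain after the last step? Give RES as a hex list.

→ t0 |bf|d1|bb|06|86|bd|b8|6d|
→ t1 |86|ab|bd|0d|b8|c9|6d|d1|
→ t2 |06|b8|bb|c9|d1|6d|bf|d1|

RES = [0x06, 0xb8, 0xbb, 0xc9, 0xd1, 0x6d, 0xbf, 0xd1]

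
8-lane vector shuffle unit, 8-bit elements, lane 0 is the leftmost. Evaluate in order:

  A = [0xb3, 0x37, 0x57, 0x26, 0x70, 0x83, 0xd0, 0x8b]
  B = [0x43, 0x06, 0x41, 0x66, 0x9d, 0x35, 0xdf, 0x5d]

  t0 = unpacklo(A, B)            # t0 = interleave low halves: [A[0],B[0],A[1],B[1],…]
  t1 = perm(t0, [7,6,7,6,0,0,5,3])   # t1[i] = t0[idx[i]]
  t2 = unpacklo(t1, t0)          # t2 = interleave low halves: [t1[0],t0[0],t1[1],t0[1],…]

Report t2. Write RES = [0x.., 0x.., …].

RES = [0x66, 0xb3, 0x26, 0x43, 0x66, 0x37, 0x26, 0x06]

→ t0 |b3|43|37|06|57|41|26|66|
→ t1 |66|26|66|26|b3|b3|41|06|
→ t2 |66|b3|26|43|66|37|26|06|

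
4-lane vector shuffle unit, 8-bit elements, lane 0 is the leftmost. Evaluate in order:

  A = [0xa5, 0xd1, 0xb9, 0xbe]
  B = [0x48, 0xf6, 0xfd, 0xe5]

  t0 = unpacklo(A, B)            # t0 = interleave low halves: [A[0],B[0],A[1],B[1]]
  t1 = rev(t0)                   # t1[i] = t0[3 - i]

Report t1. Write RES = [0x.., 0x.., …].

t0 = [0xa5, 0x48, 0xd1, 0xf6]
t1 = [0xf6, 0xd1, 0x48, 0xa5]

RES = [0xf6, 0xd1, 0x48, 0xa5]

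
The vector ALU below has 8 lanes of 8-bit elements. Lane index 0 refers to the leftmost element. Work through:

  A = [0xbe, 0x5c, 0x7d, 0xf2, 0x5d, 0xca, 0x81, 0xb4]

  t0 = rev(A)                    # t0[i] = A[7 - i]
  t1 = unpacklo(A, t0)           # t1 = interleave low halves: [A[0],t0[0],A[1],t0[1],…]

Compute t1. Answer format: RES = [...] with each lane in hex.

RES = [ 0xbe  0xb4  0x5c  0x81  0x7d  0xca  0xf2  0x5d ]

→ t0 |b4|81|ca|5d|f2|7d|5c|be|
→ t1 |be|b4|5c|81|7d|ca|f2|5d|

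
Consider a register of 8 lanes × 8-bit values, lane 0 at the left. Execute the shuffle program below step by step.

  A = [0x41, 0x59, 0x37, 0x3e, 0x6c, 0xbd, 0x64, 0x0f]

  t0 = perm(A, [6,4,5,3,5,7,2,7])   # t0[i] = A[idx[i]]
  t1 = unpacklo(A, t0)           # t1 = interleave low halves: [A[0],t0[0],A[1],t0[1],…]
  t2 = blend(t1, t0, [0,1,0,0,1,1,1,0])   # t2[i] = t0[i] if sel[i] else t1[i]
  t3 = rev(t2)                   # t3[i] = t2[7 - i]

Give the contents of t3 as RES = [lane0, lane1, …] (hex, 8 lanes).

RES = [0x3e, 0x37, 0x0f, 0xbd, 0x6c, 0x59, 0x6c, 0x41]

  t0: 64 6c bd 3e bd 0f 37 0f
  t1: 41 64 59 6c 37 bd 3e 3e
  t2: 41 6c 59 6c bd 0f 37 3e
  t3: 3e 37 0f bd 6c 59 6c 41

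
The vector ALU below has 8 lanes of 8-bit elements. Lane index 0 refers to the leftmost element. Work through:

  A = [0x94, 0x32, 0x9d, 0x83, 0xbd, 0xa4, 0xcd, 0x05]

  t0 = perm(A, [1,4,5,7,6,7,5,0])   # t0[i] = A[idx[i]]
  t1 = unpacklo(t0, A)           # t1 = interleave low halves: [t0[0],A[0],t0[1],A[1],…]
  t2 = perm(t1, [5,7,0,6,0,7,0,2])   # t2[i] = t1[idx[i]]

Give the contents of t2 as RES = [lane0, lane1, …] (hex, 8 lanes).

→ t0 |32|bd|a4|05|cd|05|a4|94|
→ t1 |32|94|bd|32|a4|9d|05|83|
→ t2 |9d|83|32|05|32|83|32|bd|

RES = [0x9d, 0x83, 0x32, 0x05, 0x32, 0x83, 0x32, 0xbd]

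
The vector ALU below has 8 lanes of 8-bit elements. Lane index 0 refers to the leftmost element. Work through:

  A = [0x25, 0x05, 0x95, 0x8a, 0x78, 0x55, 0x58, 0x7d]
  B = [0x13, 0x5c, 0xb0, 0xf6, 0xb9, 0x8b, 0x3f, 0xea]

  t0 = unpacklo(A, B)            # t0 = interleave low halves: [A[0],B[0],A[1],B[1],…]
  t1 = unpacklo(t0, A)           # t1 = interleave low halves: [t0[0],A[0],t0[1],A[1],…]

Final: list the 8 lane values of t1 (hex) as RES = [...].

RES = [ 0x25  0x25  0x13  0x05  0x05  0x95  0x5c  0x8a ]

t0 = [0x25, 0x13, 0x05, 0x5c, 0x95, 0xb0, 0x8a, 0xf6]
t1 = [0x25, 0x25, 0x13, 0x05, 0x05, 0x95, 0x5c, 0x8a]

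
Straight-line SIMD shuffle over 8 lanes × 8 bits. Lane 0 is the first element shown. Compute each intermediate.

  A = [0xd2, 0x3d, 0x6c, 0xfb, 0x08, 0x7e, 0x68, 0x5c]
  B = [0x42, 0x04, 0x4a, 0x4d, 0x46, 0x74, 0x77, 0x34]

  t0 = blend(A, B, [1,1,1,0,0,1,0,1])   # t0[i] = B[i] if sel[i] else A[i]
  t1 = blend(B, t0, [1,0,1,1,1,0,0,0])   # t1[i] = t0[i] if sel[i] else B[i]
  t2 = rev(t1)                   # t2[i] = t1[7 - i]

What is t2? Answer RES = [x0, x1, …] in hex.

  t0: 42 04 4a fb 08 74 68 34
  t1: 42 04 4a fb 08 74 77 34
  t2: 34 77 74 08 fb 4a 04 42

RES = [0x34, 0x77, 0x74, 0x08, 0xfb, 0x4a, 0x04, 0x42]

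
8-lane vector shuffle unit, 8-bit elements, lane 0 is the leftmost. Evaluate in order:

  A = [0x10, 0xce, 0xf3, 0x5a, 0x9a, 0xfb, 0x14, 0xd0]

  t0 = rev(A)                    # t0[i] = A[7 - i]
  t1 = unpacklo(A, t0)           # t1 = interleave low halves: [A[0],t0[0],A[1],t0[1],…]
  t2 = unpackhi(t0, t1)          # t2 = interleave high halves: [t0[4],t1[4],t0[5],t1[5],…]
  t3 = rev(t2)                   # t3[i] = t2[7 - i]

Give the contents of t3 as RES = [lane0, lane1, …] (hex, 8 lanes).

RES = [ 0x9a  0x10  0x5a  0xce  0xfb  0xf3  0xf3  0x5a ]

t0 = [0xd0, 0x14, 0xfb, 0x9a, 0x5a, 0xf3, 0xce, 0x10]
t1 = [0x10, 0xd0, 0xce, 0x14, 0xf3, 0xfb, 0x5a, 0x9a]
t2 = [0x5a, 0xf3, 0xf3, 0xfb, 0xce, 0x5a, 0x10, 0x9a]
t3 = [0x9a, 0x10, 0x5a, 0xce, 0xfb, 0xf3, 0xf3, 0x5a]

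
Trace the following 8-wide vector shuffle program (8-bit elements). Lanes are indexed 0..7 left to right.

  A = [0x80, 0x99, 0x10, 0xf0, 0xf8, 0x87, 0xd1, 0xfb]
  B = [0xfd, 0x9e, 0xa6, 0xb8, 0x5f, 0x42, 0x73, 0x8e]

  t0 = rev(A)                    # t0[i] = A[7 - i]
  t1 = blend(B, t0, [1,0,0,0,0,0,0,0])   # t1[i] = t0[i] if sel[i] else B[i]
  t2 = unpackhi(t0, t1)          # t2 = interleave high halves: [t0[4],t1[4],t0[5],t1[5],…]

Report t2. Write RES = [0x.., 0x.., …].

RES = [ 0xf0  0x5f  0x10  0x42  0x99  0x73  0x80  0x8e ]

  t0: fb d1 87 f8 f0 10 99 80
  t1: fb 9e a6 b8 5f 42 73 8e
  t2: f0 5f 10 42 99 73 80 8e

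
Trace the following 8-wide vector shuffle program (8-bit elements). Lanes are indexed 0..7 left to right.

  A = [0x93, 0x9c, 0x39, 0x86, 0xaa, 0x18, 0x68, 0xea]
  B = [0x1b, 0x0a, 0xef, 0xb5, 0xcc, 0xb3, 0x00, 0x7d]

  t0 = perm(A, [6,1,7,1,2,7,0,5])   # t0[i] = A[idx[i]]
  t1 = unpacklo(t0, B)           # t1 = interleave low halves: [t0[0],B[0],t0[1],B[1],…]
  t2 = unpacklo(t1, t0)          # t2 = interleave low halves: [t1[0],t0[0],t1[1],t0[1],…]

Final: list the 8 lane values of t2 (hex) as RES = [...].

t0 = [0x68, 0x9c, 0xea, 0x9c, 0x39, 0xea, 0x93, 0x18]
t1 = [0x68, 0x1b, 0x9c, 0x0a, 0xea, 0xef, 0x9c, 0xb5]
t2 = [0x68, 0x68, 0x1b, 0x9c, 0x9c, 0xea, 0x0a, 0x9c]

RES = [ 0x68  0x68  0x1b  0x9c  0x9c  0xea  0x0a  0x9c ]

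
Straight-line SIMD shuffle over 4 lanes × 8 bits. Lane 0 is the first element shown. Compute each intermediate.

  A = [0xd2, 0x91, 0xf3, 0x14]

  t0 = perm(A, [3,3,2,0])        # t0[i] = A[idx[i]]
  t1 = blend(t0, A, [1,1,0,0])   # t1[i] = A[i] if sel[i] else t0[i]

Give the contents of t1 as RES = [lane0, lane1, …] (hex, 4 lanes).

RES = [0xd2, 0x91, 0xf3, 0xd2]

→ t0 |14|14|f3|d2|
→ t1 |d2|91|f3|d2|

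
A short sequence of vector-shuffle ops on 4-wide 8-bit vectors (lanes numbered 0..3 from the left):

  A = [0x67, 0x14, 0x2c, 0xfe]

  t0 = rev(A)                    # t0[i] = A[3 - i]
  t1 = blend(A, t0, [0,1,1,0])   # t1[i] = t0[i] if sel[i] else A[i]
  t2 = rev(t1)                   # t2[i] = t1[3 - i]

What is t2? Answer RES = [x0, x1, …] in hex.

→ t0 |fe|2c|14|67|
→ t1 |67|2c|14|fe|
→ t2 |fe|14|2c|67|

RES = [ 0xfe  0x14  0x2c  0x67 ]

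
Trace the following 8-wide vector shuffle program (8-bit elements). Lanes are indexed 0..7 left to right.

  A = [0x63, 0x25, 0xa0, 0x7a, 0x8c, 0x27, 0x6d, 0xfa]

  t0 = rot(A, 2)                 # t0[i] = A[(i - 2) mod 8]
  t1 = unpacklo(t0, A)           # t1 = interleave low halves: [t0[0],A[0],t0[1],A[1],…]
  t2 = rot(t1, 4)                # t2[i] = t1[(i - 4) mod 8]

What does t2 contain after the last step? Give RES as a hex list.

RES = [ 0x63  0xa0  0x25  0x7a  0x6d  0x63  0xfa  0x25 ]

  t0: 6d fa 63 25 a0 7a 8c 27
  t1: 6d 63 fa 25 63 a0 25 7a
  t2: 63 a0 25 7a 6d 63 fa 25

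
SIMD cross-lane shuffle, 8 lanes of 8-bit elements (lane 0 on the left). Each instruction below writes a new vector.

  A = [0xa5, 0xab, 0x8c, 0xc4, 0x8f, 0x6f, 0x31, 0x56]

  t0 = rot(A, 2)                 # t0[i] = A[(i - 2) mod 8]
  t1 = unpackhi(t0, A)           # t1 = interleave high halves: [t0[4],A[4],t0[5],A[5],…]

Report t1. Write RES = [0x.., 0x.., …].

t0 = [0x31, 0x56, 0xa5, 0xab, 0x8c, 0xc4, 0x8f, 0x6f]
t1 = [0x8c, 0x8f, 0xc4, 0x6f, 0x8f, 0x31, 0x6f, 0x56]

RES = [ 0x8c  0x8f  0xc4  0x6f  0x8f  0x31  0x6f  0x56 ]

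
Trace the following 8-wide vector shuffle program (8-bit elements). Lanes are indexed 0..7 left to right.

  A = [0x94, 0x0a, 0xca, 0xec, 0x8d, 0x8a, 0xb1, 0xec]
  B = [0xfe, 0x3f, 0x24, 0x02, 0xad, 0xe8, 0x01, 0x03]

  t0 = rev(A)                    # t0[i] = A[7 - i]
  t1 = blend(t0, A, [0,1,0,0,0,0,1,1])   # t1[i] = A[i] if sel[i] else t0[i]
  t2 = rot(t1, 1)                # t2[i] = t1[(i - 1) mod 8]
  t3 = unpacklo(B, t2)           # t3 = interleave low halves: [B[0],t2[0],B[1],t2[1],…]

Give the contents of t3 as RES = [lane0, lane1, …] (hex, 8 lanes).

RES = [0xfe, 0xec, 0x3f, 0xec, 0x24, 0x0a, 0x02, 0x8a]

→ t0 |ec|b1|8a|8d|ec|ca|0a|94|
→ t1 |ec|0a|8a|8d|ec|ca|b1|ec|
→ t2 |ec|ec|0a|8a|8d|ec|ca|b1|
→ t3 |fe|ec|3f|ec|24|0a|02|8a|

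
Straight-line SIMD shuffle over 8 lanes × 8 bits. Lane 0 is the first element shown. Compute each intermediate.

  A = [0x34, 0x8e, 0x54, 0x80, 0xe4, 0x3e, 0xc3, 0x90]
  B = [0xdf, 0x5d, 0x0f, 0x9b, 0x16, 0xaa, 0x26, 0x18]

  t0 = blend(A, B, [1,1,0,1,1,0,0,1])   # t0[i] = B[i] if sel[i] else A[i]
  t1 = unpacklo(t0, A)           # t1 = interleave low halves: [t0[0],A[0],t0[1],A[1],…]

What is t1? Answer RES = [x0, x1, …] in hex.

RES = [ 0xdf  0x34  0x5d  0x8e  0x54  0x54  0x9b  0x80 ]

→ t0 |df|5d|54|9b|16|3e|c3|18|
→ t1 |df|34|5d|8e|54|54|9b|80|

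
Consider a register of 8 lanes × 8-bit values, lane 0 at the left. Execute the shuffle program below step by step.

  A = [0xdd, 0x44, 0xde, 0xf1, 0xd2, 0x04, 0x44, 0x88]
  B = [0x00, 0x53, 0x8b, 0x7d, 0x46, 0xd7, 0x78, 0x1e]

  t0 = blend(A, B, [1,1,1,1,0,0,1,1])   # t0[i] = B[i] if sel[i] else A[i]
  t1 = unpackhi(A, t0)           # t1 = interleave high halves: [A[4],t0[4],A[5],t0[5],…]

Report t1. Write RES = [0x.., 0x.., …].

RES = [ 0xd2  0xd2  0x04  0x04  0x44  0x78  0x88  0x1e ]

t0 = [0x00, 0x53, 0x8b, 0x7d, 0xd2, 0x04, 0x78, 0x1e]
t1 = [0xd2, 0xd2, 0x04, 0x04, 0x44, 0x78, 0x88, 0x1e]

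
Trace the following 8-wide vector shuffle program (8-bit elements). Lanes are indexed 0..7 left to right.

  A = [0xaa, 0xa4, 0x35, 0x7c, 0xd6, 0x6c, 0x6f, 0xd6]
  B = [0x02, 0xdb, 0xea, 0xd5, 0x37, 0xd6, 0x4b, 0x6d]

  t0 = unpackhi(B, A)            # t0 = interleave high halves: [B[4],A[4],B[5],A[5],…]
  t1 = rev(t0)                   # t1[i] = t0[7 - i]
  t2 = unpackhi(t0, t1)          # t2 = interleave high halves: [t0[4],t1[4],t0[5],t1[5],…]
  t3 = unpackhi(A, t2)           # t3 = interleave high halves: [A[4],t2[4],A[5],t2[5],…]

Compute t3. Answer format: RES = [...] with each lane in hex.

RES = [0xd6, 0x6d, 0x6c, 0xd6, 0x6f, 0xd6, 0xd6, 0x37]

→ t0 |37|d6|d6|6c|4b|6f|6d|d6|
→ t1 |d6|6d|6f|4b|6c|d6|d6|37|
→ t2 |4b|6c|6f|d6|6d|d6|d6|37|
→ t3 |d6|6d|6c|d6|6f|d6|d6|37|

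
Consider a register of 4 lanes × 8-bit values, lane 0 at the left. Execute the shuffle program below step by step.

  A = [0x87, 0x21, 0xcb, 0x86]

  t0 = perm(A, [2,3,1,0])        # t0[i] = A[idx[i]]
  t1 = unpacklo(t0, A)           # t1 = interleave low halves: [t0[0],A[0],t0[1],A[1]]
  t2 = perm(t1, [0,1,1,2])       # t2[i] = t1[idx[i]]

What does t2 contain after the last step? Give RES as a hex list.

→ t0 |cb|86|21|87|
→ t1 |cb|87|86|21|
→ t2 |cb|87|87|86|

RES = [0xcb, 0x87, 0x87, 0x86]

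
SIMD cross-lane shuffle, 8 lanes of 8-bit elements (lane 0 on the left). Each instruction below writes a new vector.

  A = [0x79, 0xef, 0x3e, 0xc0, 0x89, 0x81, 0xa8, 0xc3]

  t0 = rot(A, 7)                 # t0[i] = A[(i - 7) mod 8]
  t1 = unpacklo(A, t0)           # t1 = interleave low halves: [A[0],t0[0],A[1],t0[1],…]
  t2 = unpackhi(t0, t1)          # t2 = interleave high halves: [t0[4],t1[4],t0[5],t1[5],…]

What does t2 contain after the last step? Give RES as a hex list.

→ t0 |ef|3e|c0|89|81|a8|c3|79|
→ t1 |79|ef|ef|3e|3e|c0|c0|89|
→ t2 |81|3e|a8|c0|c3|c0|79|89|

RES = [0x81, 0x3e, 0xa8, 0xc0, 0xc3, 0xc0, 0x79, 0x89]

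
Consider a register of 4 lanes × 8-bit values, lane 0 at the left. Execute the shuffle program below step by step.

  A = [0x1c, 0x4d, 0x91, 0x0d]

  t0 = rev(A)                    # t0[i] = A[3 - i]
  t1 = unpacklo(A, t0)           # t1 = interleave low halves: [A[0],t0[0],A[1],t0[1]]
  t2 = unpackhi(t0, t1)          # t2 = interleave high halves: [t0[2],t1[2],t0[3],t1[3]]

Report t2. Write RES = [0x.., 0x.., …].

t0 = [0x0d, 0x91, 0x4d, 0x1c]
t1 = [0x1c, 0x0d, 0x4d, 0x91]
t2 = [0x4d, 0x4d, 0x1c, 0x91]

RES = [ 0x4d  0x4d  0x1c  0x91 ]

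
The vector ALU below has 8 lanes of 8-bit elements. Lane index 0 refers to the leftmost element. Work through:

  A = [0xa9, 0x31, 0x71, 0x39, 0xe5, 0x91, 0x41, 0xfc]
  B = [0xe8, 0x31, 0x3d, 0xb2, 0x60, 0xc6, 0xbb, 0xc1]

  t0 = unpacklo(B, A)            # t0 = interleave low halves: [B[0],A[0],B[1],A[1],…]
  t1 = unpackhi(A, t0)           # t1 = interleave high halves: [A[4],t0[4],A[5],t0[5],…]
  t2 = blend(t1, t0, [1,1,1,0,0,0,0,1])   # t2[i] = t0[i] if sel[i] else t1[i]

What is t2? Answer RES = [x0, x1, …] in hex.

t0 = [0xe8, 0xa9, 0x31, 0x31, 0x3d, 0x71, 0xb2, 0x39]
t1 = [0xe5, 0x3d, 0x91, 0x71, 0x41, 0xb2, 0xfc, 0x39]
t2 = [0xe8, 0xa9, 0x31, 0x71, 0x41, 0xb2, 0xfc, 0x39]

RES = [0xe8, 0xa9, 0x31, 0x71, 0x41, 0xb2, 0xfc, 0x39]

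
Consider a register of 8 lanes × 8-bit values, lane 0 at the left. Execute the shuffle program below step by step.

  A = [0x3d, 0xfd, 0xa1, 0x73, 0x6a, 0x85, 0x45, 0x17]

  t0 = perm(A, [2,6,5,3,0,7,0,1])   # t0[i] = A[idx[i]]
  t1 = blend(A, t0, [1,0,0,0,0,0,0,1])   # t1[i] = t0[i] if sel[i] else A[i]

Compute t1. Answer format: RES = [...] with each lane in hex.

t0 = [0xa1, 0x45, 0x85, 0x73, 0x3d, 0x17, 0x3d, 0xfd]
t1 = [0xa1, 0xfd, 0xa1, 0x73, 0x6a, 0x85, 0x45, 0xfd]

RES = [0xa1, 0xfd, 0xa1, 0x73, 0x6a, 0x85, 0x45, 0xfd]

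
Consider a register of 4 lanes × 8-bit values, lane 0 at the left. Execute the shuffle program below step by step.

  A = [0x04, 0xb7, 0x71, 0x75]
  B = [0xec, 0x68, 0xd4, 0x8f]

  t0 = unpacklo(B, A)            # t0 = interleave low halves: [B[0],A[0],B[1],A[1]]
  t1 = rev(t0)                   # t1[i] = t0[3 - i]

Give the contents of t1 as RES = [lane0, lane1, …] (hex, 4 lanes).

RES = [ 0xb7  0x68  0x04  0xec ]

→ t0 |ec|04|68|b7|
→ t1 |b7|68|04|ec|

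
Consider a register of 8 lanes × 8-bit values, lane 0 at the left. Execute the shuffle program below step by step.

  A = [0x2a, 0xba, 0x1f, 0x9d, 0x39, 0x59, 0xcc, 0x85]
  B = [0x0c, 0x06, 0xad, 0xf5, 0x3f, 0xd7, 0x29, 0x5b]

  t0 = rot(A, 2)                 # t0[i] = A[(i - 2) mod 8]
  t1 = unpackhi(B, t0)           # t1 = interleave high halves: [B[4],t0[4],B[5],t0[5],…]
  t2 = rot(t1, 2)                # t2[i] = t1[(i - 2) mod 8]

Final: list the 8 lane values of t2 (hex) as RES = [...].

t0 = [0xcc, 0x85, 0x2a, 0xba, 0x1f, 0x9d, 0x39, 0x59]
t1 = [0x3f, 0x1f, 0xd7, 0x9d, 0x29, 0x39, 0x5b, 0x59]
t2 = [0x5b, 0x59, 0x3f, 0x1f, 0xd7, 0x9d, 0x29, 0x39]

RES = [0x5b, 0x59, 0x3f, 0x1f, 0xd7, 0x9d, 0x29, 0x39]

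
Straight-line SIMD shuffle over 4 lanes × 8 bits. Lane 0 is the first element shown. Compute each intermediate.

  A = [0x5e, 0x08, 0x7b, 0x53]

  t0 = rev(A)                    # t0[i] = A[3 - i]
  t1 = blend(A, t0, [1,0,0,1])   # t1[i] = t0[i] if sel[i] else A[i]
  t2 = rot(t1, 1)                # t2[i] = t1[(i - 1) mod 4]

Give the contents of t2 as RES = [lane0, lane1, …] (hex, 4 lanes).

t0 = [0x53, 0x7b, 0x08, 0x5e]
t1 = [0x53, 0x08, 0x7b, 0x5e]
t2 = [0x5e, 0x53, 0x08, 0x7b]

RES = [0x5e, 0x53, 0x08, 0x7b]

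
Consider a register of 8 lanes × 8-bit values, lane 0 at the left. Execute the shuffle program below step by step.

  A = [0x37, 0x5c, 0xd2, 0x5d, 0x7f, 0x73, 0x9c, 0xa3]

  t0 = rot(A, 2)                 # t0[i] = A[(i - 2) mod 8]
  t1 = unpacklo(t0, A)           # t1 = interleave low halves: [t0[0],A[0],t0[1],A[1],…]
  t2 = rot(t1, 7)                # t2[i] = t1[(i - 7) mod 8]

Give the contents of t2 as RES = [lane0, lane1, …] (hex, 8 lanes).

RES = [0x37, 0xa3, 0x5c, 0x37, 0xd2, 0x5c, 0x5d, 0x9c]

→ t0 |9c|a3|37|5c|d2|5d|7f|73|
→ t1 |9c|37|a3|5c|37|d2|5c|5d|
→ t2 |37|a3|5c|37|d2|5c|5d|9c|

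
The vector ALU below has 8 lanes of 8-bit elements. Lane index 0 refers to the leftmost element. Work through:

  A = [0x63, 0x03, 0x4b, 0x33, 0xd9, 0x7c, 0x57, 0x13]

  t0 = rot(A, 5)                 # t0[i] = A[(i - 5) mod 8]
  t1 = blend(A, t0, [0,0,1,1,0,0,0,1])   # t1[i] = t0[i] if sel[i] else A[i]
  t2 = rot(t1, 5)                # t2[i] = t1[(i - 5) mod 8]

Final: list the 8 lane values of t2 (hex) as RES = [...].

t0 = [0x33, 0xd9, 0x7c, 0x57, 0x13, 0x63, 0x03, 0x4b]
t1 = [0x63, 0x03, 0x7c, 0x57, 0xd9, 0x7c, 0x57, 0x4b]
t2 = [0x57, 0xd9, 0x7c, 0x57, 0x4b, 0x63, 0x03, 0x7c]

RES = [0x57, 0xd9, 0x7c, 0x57, 0x4b, 0x63, 0x03, 0x7c]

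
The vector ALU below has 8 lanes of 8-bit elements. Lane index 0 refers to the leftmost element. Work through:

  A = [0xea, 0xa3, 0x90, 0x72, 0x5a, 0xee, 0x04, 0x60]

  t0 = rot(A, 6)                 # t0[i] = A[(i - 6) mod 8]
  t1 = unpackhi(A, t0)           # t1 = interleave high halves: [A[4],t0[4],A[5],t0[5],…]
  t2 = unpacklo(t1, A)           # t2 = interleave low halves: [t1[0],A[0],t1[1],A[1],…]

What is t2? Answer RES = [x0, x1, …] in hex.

  t0: 90 72 5a ee 04 60 ea a3
  t1: 5a 04 ee 60 04 ea 60 a3
  t2: 5a ea 04 a3 ee 90 60 72

RES = [0x5a, 0xea, 0x04, 0xa3, 0xee, 0x90, 0x60, 0x72]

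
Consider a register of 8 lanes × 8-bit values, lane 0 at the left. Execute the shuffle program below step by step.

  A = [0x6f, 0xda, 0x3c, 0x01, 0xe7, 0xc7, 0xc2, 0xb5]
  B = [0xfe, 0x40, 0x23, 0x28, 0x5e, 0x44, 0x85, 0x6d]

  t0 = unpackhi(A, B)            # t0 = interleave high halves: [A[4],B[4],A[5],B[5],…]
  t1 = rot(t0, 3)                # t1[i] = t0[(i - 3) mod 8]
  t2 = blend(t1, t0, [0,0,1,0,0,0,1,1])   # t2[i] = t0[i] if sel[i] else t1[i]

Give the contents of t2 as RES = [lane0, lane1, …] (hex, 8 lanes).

  t0: e7 5e c7 44 c2 85 b5 6d
  t1: 85 b5 6d e7 5e c7 44 c2
  t2: 85 b5 c7 e7 5e c7 b5 6d

RES = [ 0x85  0xb5  0xc7  0xe7  0x5e  0xc7  0xb5  0x6d ]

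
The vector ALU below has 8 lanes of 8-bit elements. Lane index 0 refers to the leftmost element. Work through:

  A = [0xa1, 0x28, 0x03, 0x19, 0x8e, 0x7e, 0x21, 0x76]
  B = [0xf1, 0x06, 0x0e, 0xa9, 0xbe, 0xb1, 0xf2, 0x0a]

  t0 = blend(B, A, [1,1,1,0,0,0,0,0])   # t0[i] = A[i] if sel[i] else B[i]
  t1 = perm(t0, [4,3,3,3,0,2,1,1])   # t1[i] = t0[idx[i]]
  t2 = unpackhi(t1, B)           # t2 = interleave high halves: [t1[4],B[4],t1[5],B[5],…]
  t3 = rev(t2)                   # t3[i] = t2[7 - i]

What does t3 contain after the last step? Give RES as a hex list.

RES = [ 0x0a  0x28  0xf2  0x28  0xb1  0x03  0xbe  0xa1 ]

→ t0 |a1|28|03|a9|be|b1|f2|0a|
→ t1 |be|a9|a9|a9|a1|03|28|28|
→ t2 |a1|be|03|b1|28|f2|28|0a|
→ t3 |0a|28|f2|28|b1|03|be|a1|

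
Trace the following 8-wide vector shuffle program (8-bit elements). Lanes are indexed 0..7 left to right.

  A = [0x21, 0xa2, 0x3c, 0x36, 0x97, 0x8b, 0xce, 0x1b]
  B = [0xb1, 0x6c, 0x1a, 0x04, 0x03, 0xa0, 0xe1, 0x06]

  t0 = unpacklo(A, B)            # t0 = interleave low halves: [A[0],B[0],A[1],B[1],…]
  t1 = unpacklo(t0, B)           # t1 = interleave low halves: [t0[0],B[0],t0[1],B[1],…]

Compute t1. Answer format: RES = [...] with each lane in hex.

→ t0 |21|b1|a2|6c|3c|1a|36|04|
→ t1 |21|b1|b1|6c|a2|1a|6c|04|

RES = [0x21, 0xb1, 0xb1, 0x6c, 0xa2, 0x1a, 0x6c, 0x04]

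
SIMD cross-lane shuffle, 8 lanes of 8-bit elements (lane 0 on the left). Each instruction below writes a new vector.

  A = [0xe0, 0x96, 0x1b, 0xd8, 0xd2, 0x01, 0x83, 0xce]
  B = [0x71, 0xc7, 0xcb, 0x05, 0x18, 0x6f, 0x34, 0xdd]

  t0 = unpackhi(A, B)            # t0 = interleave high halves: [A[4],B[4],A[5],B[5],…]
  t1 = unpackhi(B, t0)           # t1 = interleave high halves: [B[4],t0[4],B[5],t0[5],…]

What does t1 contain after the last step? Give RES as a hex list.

RES = [ 0x18  0x83  0x6f  0x34  0x34  0xce  0xdd  0xdd ]

  t0: d2 18 01 6f 83 34 ce dd
  t1: 18 83 6f 34 34 ce dd dd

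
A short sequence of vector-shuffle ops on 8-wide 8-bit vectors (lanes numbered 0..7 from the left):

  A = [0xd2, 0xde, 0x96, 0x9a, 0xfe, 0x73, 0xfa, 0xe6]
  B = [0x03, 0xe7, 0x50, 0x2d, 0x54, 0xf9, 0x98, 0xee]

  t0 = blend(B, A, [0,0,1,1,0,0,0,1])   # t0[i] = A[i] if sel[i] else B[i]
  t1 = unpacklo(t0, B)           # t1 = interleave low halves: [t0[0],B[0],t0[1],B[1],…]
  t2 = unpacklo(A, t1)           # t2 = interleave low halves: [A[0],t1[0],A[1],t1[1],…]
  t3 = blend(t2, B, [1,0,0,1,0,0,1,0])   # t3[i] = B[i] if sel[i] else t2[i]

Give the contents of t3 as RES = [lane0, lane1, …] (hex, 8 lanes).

RES = [ 0x03  0x03  0xde  0x2d  0x96  0xe7  0x98  0xe7 ]

→ t0 |03|e7|96|9a|54|f9|98|e6|
→ t1 |03|03|e7|e7|96|50|9a|2d|
→ t2 |d2|03|de|03|96|e7|9a|e7|
→ t3 |03|03|de|2d|96|e7|98|e7|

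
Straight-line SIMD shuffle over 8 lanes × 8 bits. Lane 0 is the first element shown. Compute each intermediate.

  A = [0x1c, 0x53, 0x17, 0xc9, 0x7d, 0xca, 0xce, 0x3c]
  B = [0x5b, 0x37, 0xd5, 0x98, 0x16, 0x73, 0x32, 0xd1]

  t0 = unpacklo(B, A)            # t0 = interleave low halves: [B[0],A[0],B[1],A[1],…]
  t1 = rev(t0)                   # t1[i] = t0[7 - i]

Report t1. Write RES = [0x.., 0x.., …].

  t0: 5b 1c 37 53 d5 17 98 c9
  t1: c9 98 17 d5 53 37 1c 5b

RES = [ 0xc9  0x98  0x17  0xd5  0x53  0x37  0x1c  0x5b ]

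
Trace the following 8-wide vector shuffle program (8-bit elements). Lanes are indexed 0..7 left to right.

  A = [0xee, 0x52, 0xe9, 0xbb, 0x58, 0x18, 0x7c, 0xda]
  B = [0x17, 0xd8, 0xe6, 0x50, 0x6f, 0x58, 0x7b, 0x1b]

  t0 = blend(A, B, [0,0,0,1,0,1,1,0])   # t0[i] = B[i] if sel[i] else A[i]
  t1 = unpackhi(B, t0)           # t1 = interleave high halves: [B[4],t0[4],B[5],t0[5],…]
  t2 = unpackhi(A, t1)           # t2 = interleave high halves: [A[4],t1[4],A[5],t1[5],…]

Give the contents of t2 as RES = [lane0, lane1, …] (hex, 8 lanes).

RES = [0x58, 0x7b, 0x18, 0x7b, 0x7c, 0x1b, 0xda, 0xda]

→ t0 |ee|52|e9|50|58|58|7b|da|
→ t1 |6f|58|58|58|7b|7b|1b|da|
→ t2 |58|7b|18|7b|7c|1b|da|da|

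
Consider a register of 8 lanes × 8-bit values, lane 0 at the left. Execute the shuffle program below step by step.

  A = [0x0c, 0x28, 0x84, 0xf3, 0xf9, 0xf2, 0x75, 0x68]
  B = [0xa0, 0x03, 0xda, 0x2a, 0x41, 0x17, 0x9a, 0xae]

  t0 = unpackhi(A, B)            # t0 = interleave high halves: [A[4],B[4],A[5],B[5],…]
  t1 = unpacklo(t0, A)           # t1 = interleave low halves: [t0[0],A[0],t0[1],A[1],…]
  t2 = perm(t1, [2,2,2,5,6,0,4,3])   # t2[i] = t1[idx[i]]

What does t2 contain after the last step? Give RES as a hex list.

RES = [0x41, 0x41, 0x41, 0x84, 0x17, 0xf9, 0xf2, 0x28]

t0 = [0xf9, 0x41, 0xf2, 0x17, 0x75, 0x9a, 0x68, 0xae]
t1 = [0xf9, 0x0c, 0x41, 0x28, 0xf2, 0x84, 0x17, 0xf3]
t2 = [0x41, 0x41, 0x41, 0x84, 0x17, 0xf9, 0xf2, 0x28]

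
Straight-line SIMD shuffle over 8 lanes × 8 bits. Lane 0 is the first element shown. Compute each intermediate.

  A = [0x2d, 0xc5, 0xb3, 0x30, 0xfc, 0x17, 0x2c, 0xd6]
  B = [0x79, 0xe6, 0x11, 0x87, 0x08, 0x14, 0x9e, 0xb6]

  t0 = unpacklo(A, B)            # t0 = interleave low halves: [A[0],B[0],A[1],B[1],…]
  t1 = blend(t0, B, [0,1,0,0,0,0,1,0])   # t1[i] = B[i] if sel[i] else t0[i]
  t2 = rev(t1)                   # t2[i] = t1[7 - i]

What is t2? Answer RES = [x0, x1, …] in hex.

RES = [0x87, 0x9e, 0x11, 0xb3, 0xe6, 0xc5, 0xe6, 0x2d]

→ t0 |2d|79|c5|e6|b3|11|30|87|
→ t1 |2d|e6|c5|e6|b3|11|9e|87|
→ t2 |87|9e|11|b3|e6|c5|e6|2d|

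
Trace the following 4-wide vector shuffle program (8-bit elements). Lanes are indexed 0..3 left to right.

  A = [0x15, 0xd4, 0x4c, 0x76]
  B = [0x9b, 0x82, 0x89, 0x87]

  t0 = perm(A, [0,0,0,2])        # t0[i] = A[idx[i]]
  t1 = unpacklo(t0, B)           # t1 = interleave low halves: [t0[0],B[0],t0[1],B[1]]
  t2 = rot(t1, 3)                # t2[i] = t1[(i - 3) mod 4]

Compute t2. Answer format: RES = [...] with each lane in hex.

  t0: 15 15 15 4c
  t1: 15 9b 15 82
  t2: 9b 15 82 15

RES = [ 0x9b  0x15  0x82  0x15 ]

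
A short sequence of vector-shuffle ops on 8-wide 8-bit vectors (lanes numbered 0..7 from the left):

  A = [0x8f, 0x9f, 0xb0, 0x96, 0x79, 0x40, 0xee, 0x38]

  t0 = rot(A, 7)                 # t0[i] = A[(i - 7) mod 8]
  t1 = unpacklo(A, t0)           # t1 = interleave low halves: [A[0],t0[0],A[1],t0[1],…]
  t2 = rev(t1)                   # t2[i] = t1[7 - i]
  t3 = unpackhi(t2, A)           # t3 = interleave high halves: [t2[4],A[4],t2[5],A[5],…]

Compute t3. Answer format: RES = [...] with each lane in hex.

t0 = [0x9f, 0xb0, 0x96, 0x79, 0x40, 0xee, 0x38, 0x8f]
t1 = [0x8f, 0x9f, 0x9f, 0xb0, 0xb0, 0x96, 0x96, 0x79]
t2 = [0x79, 0x96, 0x96, 0xb0, 0xb0, 0x9f, 0x9f, 0x8f]
t3 = [0xb0, 0x79, 0x9f, 0x40, 0x9f, 0xee, 0x8f, 0x38]

RES = [0xb0, 0x79, 0x9f, 0x40, 0x9f, 0xee, 0x8f, 0x38]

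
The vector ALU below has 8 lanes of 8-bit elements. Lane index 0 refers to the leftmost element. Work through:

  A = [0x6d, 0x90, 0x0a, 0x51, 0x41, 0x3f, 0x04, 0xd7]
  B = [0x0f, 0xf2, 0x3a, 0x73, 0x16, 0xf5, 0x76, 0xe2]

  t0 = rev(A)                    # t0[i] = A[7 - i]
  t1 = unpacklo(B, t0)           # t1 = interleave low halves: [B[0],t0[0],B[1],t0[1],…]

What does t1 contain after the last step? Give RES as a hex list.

→ t0 |d7|04|3f|41|51|0a|90|6d|
→ t1 |0f|d7|f2|04|3a|3f|73|41|

RES = [ 0x0f  0xd7  0xf2  0x04  0x3a  0x3f  0x73  0x41 ]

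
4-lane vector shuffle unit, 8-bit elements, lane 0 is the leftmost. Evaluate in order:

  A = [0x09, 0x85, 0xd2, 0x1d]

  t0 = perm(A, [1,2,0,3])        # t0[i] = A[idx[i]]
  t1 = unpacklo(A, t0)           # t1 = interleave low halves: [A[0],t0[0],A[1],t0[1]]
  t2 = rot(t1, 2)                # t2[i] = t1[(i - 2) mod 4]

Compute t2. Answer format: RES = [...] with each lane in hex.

RES = [0x85, 0xd2, 0x09, 0x85]

→ t0 |85|d2|09|1d|
→ t1 |09|85|85|d2|
→ t2 |85|d2|09|85|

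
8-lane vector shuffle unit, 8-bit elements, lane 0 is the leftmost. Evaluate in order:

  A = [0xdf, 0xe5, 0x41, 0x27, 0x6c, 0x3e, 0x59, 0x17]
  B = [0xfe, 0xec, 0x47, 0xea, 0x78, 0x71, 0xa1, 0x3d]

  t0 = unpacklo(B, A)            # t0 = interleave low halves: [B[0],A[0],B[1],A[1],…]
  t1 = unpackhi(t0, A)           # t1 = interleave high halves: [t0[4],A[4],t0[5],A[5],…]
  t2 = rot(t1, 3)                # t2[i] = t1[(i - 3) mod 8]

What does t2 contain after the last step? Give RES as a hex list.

→ t0 |fe|df|ec|e5|47|41|ea|27|
→ t1 |47|6c|41|3e|ea|59|27|17|
→ t2 |59|27|17|47|6c|41|3e|ea|

RES = [0x59, 0x27, 0x17, 0x47, 0x6c, 0x41, 0x3e, 0xea]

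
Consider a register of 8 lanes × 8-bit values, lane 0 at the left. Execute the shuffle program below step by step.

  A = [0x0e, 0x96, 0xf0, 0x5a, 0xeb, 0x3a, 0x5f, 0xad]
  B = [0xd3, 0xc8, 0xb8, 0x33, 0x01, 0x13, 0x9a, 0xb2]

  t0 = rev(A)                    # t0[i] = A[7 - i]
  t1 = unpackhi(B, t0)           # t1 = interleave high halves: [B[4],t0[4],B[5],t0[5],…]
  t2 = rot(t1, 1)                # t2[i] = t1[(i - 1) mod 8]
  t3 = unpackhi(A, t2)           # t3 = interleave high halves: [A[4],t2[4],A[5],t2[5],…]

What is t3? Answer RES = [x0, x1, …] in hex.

RES = [0xeb, 0xf0, 0x3a, 0x9a, 0x5f, 0x96, 0xad, 0xb2]

t0 = [0xad, 0x5f, 0x3a, 0xeb, 0x5a, 0xf0, 0x96, 0x0e]
t1 = [0x01, 0x5a, 0x13, 0xf0, 0x9a, 0x96, 0xb2, 0x0e]
t2 = [0x0e, 0x01, 0x5a, 0x13, 0xf0, 0x9a, 0x96, 0xb2]
t3 = [0xeb, 0xf0, 0x3a, 0x9a, 0x5f, 0x96, 0xad, 0xb2]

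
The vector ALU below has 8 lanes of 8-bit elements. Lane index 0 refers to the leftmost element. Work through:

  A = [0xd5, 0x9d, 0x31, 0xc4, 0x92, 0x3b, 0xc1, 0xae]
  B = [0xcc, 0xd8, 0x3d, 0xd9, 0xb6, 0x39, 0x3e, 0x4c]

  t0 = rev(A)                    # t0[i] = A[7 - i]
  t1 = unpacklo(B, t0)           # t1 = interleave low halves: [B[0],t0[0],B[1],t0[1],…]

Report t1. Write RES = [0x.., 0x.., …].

  t0: ae c1 3b 92 c4 31 9d d5
  t1: cc ae d8 c1 3d 3b d9 92

RES = [ 0xcc  0xae  0xd8  0xc1  0x3d  0x3b  0xd9  0x92 ]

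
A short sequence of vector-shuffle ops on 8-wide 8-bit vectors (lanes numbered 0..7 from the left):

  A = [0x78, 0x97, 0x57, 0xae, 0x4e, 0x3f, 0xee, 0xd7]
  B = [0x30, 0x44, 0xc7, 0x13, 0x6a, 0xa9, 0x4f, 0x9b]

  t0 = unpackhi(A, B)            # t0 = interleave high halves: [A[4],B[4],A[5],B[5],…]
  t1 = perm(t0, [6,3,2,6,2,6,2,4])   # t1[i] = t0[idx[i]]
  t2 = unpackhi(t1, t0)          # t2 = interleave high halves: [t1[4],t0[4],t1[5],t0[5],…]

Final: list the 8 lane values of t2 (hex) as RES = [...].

RES = [ 0x3f  0xee  0xd7  0x4f  0x3f  0xd7  0xee  0x9b ]

  t0: 4e 6a 3f a9 ee 4f d7 9b
  t1: d7 a9 3f d7 3f d7 3f ee
  t2: 3f ee d7 4f 3f d7 ee 9b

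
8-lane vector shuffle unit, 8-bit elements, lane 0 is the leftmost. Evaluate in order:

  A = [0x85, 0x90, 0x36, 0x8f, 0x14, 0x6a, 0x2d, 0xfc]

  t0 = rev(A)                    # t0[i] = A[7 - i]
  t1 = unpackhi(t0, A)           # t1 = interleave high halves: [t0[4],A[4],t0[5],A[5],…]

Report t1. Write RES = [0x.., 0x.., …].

RES = [ 0x8f  0x14  0x36  0x6a  0x90  0x2d  0x85  0xfc ]

→ t0 |fc|2d|6a|14|8f|36|90|85|
→ t1 |8f|14|36|6a|90|2d|85|fc|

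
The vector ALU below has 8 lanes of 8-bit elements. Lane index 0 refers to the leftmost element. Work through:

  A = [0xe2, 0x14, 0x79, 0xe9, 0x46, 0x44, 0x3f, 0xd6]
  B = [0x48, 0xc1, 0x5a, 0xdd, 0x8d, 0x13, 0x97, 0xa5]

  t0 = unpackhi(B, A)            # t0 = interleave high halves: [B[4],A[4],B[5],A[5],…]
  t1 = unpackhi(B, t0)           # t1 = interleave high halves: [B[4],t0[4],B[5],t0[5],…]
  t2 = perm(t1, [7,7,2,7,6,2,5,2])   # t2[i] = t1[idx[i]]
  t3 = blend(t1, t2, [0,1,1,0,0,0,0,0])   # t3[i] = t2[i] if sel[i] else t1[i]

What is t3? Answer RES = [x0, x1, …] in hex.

t0 = [0x8d, 0x46, 0x13, 0x44, 0x97, 0x3f, 0xa5, 0xd6]
t1 = [0x8d, 0x97, 0x13, 0x3f, 0x97, 0xa5, 0xa5, 0xd6]
t2 = [0xd6, 0xd6, 0x13, 0xd6, 0xa5, 0x13, 0xa5, 0x13]
t3 = [0x8d, 0xd6, 0x13, 0x3f, 0x97, 0xa5, 0xa5, 0xd6]

RES = [0x8d, 0xd6, 0x13, 0x3f, 0x97, 0xa5, 0xa5, 0xd6]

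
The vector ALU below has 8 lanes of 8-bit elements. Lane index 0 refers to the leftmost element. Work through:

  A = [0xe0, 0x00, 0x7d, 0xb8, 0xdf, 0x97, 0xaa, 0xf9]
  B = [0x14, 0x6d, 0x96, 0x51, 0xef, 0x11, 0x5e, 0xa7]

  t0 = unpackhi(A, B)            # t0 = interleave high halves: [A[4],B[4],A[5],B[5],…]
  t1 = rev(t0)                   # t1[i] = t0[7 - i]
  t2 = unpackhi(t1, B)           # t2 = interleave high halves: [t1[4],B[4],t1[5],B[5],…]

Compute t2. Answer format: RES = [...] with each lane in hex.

RES = [ 0x11  0xef  0x97  0x11  0xef  0x5e  0xdf  0xa7 ]

  t0: df ef 97 11 aa 5e f9 a7
  t1: a7 f9 5e aa 11 97 ef df
  t2: 11 ef 97 11 ef 5e df a7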